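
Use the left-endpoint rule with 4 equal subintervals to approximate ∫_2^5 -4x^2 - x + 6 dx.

-117

Δx = (5 − 2)/4 = 0.75.
Left endpoints: 2, 2.75, 3.5, 4.25.
f(2) = -12, f(2.75) = -27, f(3.5) = -46.5, f(4.25) = -70.5.
Sum = Δx · [f(2) + f(2.75) + f(3.5) + f(4.25)].
Sum = -117.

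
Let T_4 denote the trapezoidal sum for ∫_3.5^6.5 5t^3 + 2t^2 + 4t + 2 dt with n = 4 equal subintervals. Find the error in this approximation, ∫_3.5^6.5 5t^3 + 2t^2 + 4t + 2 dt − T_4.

Exact integral: ∫_3.5^6.5 f(t) dt = 2264.25.
T_4 = 2285.90625.
Error = 2264.25 − 2285.90625 = -21.65625.

-21.65625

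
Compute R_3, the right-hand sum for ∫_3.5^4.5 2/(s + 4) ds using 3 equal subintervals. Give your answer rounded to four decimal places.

Δs = (4.5 − 3.5)/3 = 1/3.
Right endpoints: 23/6, 25/6, 4.5.
f(23/6) = 12/47, f(25/6) = 12/49, f(4.5) = 4/17.
Sum = Δs · [f(23/6) + f(25/6) + f(4.5)].
Sum ≈ 0.2452.

0.2452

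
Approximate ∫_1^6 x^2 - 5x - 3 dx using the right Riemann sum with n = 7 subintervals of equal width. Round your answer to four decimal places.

-26.8367

Δx = (6 − 1)/7 = 5/7.
Right endpoints: 12/7, 17/7, 22/7, 27/7, 32/7, 37/7, 6.
f(12/7) = -423/49, f(17/7) = -453/49, f(22/7) = -433/49, f(27/7) = -363/49, f(32/7) = -243/49, f(37/7) = -73/49, f(6) = 3.
Sum = Δx · [f(12/7) + f(17/7) + f(22/7) + ...].
Sum ≈ -26.8367.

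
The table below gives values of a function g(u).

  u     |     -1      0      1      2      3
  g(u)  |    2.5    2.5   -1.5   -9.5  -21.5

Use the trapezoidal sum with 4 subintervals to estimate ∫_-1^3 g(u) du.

-18

Δu = 1.
T_4 = (1/2)·[2.5 + 2·2.5 + 2·(-1.5) + 2·(-9.5) + (-21.5)] = -18.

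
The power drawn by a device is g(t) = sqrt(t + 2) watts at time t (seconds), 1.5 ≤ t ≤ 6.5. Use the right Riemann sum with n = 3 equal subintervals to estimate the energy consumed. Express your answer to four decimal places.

Δt = (6.5 − 1.5)/3 = 5/3.
Right endpoints: 19/6, 29/6, 6.5.
g(19/6) ≈ 2.2730, g(29/6) ≈ 2.6141, g(6.5) ≈ 2.9155.
Sum = Δt · [g(19/6) + g(29/6) + g(6.5)].
Sum ≈ 13.0043.

13.0043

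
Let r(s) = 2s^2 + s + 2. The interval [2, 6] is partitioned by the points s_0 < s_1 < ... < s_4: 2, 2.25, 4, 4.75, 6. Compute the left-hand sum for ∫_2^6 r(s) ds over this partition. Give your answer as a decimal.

Subinterval widths: 0.25, 1.75, 0.75, 1.25.
Left endpoints: 2, 2.25, 4, 4.75.
r(2) = 12, r(2.25) = 14.375, r(4) = 38, r(4.75) = 51.875.
Sum = Σ Δs_i · r(s_i).
Sum = 121.5.

121.5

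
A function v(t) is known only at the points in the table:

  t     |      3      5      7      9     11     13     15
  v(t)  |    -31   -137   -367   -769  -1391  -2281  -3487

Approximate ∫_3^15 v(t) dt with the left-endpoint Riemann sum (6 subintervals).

-9952

Δt = 2.
Sum = 2·[(-31) + (-137) + (-367) + (-769) + (-1391) + (-2281)] = -9952.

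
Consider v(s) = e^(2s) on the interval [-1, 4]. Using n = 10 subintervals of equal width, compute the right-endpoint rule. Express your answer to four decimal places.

2357.7960

Δs = (4 − (-1))/10 = 0.5.
Right endpoints: -0.5, 0, 0.5, 1, 1.5, 2, 2.5, 3, 3.5, 4.
v(-0.5) ≈ 0.3679, v(0) ≈ 1.0000, v(0.5) ≈ 2.7183, v(1) ≈ 7.3891, v(1.5) ≈ 20.0855, v(2) ≈ 54.5982, v(2.5) ≈ 148.4132, v(3) ≈ 403.4288, v(3.5) ≈ 1096.6332, v(4) ≈ 2980.9580.
Sum = Δs · [v(-0.5) + v(0) + v(0.5) + ...].
Sum ≈ 2357.7960.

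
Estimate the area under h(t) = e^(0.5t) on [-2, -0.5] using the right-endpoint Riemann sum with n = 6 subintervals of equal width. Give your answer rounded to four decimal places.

Δt = (-0.5 − (-2))/6 = 0.25.
Right endpoints: -1.75, -1.5, -1.25, -1, -0.75, -0.5.
h(-1.75) ≈ 0.4169, h(-1.5) ≈ 0.4724, h(-1.25) ≈ 0.5353, h(-1) ≈ 0.6065, h(-0.75) ≈ 0.6873, h(-0.5) ≈ 0.7788.
Sum = Δt · [h(-1.75) + h(-1.5) + h(-1.25) + ...].
Sum ≈ 0.8743.

0.8743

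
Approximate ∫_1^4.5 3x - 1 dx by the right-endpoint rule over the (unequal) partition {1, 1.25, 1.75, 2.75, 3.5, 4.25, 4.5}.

Subinterval widths: 0.25, 0.5, 1, 0.75, 0.75, 0.25.
Right endpoints: 1.25, 1.75, 2.75, 3.5, 4.25, 4.5.
f(1.25) = 2.75, f(1.75) = 4.25, f(2.75) = 7.25, f(3.5) = 9.5, f(4.25) = 11.75, f(4.5) = 12.5.
Sum = Σ Δx_i · f(x_i).
Sum = 29.125.

29.125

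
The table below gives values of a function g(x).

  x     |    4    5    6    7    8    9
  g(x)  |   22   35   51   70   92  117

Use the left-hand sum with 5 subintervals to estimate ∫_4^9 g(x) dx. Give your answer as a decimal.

270

Δx = 1.
Sum = 1·[22 + 35 + 51 + 70 + 92] = 270.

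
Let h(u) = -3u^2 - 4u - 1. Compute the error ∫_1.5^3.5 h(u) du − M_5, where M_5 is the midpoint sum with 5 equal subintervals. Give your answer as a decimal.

Exact integral: ∫_1.5^3.5 h(u) du = -61.5.
M_5 = -61.42.
Error = -61.5 − (-61.42) = -0.08.

-0.08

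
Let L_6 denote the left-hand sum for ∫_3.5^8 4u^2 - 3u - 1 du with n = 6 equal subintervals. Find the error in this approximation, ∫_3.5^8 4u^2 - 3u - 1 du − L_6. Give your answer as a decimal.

70.875

Exact integral: ∫_3.5^8 f(u) du = 543.375.
L_6 = 472.5.
Error = 543.375 − 472.5 = 70.875.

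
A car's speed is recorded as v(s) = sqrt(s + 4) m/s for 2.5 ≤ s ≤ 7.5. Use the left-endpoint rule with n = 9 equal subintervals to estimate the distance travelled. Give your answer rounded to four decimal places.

14.7160

Δs = (7.5 − 2.5)/9 = 5/9.
Left endpoints: 2.5, 55/18, 65/18, 25/6, 85/18, 95/18, 35/6, 115/18, 125/18.
v(2.5) ≈ 2.5495, v(55/18) ≈ 2.6562, v(65/18) ≈ 2.7588, v(25/6) ≈ 2.8577, v(85/18) ≈ 2.9533, v(95/18) ≈ 3.0459, v(35/6) ≈ 3.1358, v(115/18) ≈ 3.2232, v(125/18) ≈ 3.3082.
Sum = Δs · [v(2.5) + v(55/18) + v(65/18) + ...].
Sum ≈ 14.7160.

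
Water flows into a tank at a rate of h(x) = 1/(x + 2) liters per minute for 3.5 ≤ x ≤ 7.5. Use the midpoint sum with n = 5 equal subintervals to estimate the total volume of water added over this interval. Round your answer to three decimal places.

0.546

Δx = (7.5 − 3.5)/5 = 0.8.
Midpoints: 3.9, 4.7, 5.5, 6.3, 7.1.
h(3.9) = 10/59, h(4.7) = 10/67, h(5.5) = 2/15, h(6.3) = 10/83, h(7.1) = 10/91.
Sum = Δx · [h(3.9) + h(4.7) + h(5.5) + h(6.3) + h(7.1)].
Sum ≈ 0.546.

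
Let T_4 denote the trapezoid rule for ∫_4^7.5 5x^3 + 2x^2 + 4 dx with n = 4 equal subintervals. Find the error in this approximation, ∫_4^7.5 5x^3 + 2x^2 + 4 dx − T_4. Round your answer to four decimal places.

-39.4137

Exact integral: ∫_4^7.5 f(x) dx ≈ 3887.661458.
T_4 ≈ 3927.075195.
Error ≈ 3887.661458 − 3927.075195 ≈ -39.4137.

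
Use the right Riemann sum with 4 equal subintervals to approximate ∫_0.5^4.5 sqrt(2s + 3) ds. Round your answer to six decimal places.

11.904296

Δs = (4.5 − 0.5)/4 = 1.
Right endpoints: 1.5, 2.5, 3.5, 4.5.
f(1.5) ≈ 2.449490, f(2.5) ≈ 2.828427, f(3.5) ≈ 3.162278, f(4.5) ≈ 3.464102.
Sum = Δs · [f(1.5) + f(2.5) + f(3.5) + f(4.5)].
Sum ≈ 11.904296.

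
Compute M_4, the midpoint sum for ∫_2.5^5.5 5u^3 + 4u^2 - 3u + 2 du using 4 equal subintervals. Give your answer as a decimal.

Δu = (5.5 − 2.5)/4 = 0.75.
Midpoints: 2.875, 3.625, 4.375, 5.125.
f(2.875) = 74371/512, f(3.625) = 144313/512, f(4.375) = 247879/512, f(5.125) = 391549/512.
Sum = Δu · [f(2.875) + f(3.625) + f(4.375) + f(5.125)].
Sum = 1257.

1257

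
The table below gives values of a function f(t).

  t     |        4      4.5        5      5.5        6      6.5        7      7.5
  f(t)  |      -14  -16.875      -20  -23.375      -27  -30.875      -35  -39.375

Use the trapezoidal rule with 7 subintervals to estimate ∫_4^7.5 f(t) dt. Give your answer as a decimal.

Δt = 0.5.
T_7 = (0.5/2)·[(-14) + 2·(-16.875) + 2·(-20) + 2·(-23.375) + 2·(-27) + 2·(-30.875) + 2·(-35) + (-39.375)] = -89.90625.

-89.90625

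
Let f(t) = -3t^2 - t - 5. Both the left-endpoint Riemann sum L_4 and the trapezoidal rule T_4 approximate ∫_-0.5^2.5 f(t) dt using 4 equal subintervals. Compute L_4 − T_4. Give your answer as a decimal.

L_4 = -26.71875.
T_4 = -34.59375.
L_4 − T_4 = 7.875.

7.875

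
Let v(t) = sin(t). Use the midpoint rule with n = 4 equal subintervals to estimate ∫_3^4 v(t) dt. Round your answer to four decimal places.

Δt = (4 − 3)/4 = 0.25.
Midpoints: 3.125, 3.375, 3.625, 3.875.
v(3.125) ≈ 0.0166, v(3.375) ≈ -0.2313, v(3.625) ≈ -0.4648, v(3.875) ≈ -0.6694.
Sum = Δt · [v(3.125) + v(3.375) + v(3.625) + v(3.875)].
Sum ≈ -0.3372.

-0.3372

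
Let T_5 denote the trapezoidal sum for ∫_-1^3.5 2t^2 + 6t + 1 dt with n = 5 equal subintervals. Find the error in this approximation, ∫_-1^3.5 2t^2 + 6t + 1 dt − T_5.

Exact integral: ∫_-1^3.5 f(t) dt = 67.5.
T_5 = 68.715.
Error = 67.5 − 68.715 = -1.215.

-1.215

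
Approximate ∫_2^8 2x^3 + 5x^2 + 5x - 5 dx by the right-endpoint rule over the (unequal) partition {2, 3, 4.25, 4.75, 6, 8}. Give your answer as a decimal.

4161.3203125

Subinterval widths: 1, 1.25, 0.5, 1.25, 2.
Right endpoints: 3, 4.25, 4.75, 6, 8.
f(3) = 109, f(4.25) = 260.09375, f(4.75) = 345.90625, f(6) = 637, f(8) = 1379.
Sum = Σ Δx_i · f(x_i).
Sum = 4161.3203125.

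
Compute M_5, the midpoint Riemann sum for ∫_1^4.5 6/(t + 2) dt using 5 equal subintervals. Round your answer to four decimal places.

Δt = (4.5 − 1)/5 = 0.7.
Midpoints: 1.35, 2.05, 2.75, 3.45, 4.15.
f(1.35) = 120/67, f(2.05) = 40/27, f(2.75) = 24/19, f(3.45) = 120/109, f(4.15) = 40/41.
Sum = Δt · [f(1.35) + f(2.05) + f(2.75) + f(3.45) + f(4.15)].
Sum ≈ 4.6285.

4.6285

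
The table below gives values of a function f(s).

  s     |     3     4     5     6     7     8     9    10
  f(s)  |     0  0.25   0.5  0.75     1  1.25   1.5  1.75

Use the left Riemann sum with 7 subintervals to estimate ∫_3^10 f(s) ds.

5.25

Δs = 1.
Sum = 1·[0 + 0.25 + 0.5 + 0.75 + 1 + 1.25 + 1.5] = 5.25.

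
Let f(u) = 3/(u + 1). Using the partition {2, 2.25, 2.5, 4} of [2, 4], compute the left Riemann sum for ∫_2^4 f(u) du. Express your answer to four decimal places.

1.7665

Subinterval widths: 0.25, 0.25, 1.5.
Left endpoints: 2, 2.25, 2.5.
f(2) = 1, f(2.25) = 12/13, f(2.5) = 6/7.
Sum = Σ Δu_i · f(u_i).
Sum ≈ 1.7665.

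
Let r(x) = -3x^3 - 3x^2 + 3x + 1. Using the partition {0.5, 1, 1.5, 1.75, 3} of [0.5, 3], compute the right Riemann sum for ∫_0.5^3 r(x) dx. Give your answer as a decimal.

-133.94140625

Subinterval widths: 0.5, 0.5, 0.25, 1.25.
Right endpoints: 1, 1.5, 1.75, 3.
r(1) = -2, r(1.5) = -11.375, r(1.75) = -19.015625, r(3) = -98.
Sum = Σ Δx_i · r(x_i).
Sum = -133.94140625.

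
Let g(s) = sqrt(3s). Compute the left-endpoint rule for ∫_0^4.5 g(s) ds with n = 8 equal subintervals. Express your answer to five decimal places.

9.84818

Δs = (4.5 − 0)/8 = 0.5625.
Left endpoints: 0, 0.5625, 1.125, 1.6875, 2.25, 2.8125, 3.375, 3.9375.
g(0) ≈ 0.00000, g(0.5625) ≈ 1.29904, g(1.125) ≈ 1.83712, g(1.6875) ≈ 2.25000, g(2.25) ≈ 2.59808, g(2.8125) ≈ 2.90474, g(3.375) ≈ 3.18198, g(3.9375) ≈ 3.43693.
Sum = Δs · [g(0) + g(0.5625) + g(1.125) + ...].
Sum ≈ 9.84818.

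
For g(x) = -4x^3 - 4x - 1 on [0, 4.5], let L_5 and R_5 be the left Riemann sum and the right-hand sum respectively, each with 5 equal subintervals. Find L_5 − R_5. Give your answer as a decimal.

344.25

L_5 = -299.34.
R_5 = -643.59.
L_5 − R_5 = 344.25.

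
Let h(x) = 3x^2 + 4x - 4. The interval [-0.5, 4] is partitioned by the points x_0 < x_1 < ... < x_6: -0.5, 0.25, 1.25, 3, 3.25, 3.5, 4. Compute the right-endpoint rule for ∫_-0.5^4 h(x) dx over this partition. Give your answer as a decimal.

Subinterval widths: 0.75, 1, 1.75, 0.25, 0.25, 0.5.
Right endpoints: 0.25, 1.25, 3, 3.25, 3.5, 4.
h(0.25) = -2.8125, h(1.25) = 5.6875, h(3) = 35, h(3.25) = 40.6875, h(3.5) = 46.75, h(4) = 60.
Sum = Σ Δx_i · h(x_i).
Sum = 116.6875.

116.6875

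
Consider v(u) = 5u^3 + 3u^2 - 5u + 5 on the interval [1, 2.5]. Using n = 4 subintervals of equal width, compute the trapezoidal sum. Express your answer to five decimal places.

57.60645

Δu = (2.5 − 1)/4 = 0.375.
v(1) = 8, v(1.375) = 8599/512, v(1.75) = 32.234375, v(2.125) = 28621/512, v(2.5) = 89.375.
T_4 = (Δu/2)·[v(u_0) + 2v(u_1) + 2v(u_2) + 2v(u_3) + v(u_4)].
Sum ≈ 57.60645.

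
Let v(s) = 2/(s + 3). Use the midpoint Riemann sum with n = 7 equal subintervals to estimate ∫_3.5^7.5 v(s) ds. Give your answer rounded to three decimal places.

Δs = (7.5 − 3.5)/7 = 4/7.
Midpoints: 53/14, 61/14, 69/14, 5.5, 85/14, 93/14, 101/14.
v(53/14) = 28/95, v(61/14) = 28/103, v(69/14) = 28/111, v(5.5) = 4/17, v(85/14) = 28/127, v(93/14) = 28/135, v(101/14) = 28/143.
Sum = Δs · [v(53/14) + v(61/14) + v(69/14) + ...].
Sum ≈ 0.959.

0.959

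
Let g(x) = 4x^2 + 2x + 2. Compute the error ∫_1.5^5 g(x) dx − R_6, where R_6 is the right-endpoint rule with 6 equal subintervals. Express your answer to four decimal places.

Exact integral: ∫_1.5^5 g(x) dx ≈ 191.916667.
R_6 ≈ 221.293981.
Error ≈ 191.916667 − 221.293981 ≈ -29.3773.

-29.3773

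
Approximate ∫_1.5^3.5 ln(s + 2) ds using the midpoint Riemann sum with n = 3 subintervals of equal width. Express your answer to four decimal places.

2.9934

Δs = (3.5 − 1.5)/3 = 2/3.
Midpoints: 11/6, 2.5, 19/6.
f(11/6) ≈ 1.3437, f(2.5) ≈ 1.5041, f(19/6) ≈ 1.6422.
Sum = Δs · [f(11/6) + f(2.5) + f(19/6)].
Sum ≈ 2.9934.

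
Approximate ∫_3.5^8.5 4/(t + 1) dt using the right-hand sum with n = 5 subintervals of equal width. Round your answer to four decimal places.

2.7676

Δt = (8.5 − 3.5)/5 = 1.
Right endpoints: 4.5, 5.5, 6.5, 7.5, 8.5.
f(4.5) = 8/11, f(5.5) = 8/13, f(6.5) = 8/15, f(7.5) = 8/17, f(8.5) = 8/19.
Sum = Δt · [f(4.5) + f(5.5) + f(6.5) + f(7.5) + f(8.5)].
Sum ≈ 2.7676.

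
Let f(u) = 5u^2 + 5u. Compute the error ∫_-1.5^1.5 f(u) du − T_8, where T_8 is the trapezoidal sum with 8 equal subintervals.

Exact integral: ∫_-1.5^1.5 f(u) du = 11.25.
T_8 = 11.6015625.
Error = 11.25 − 11.6015625 = -0.3515625.

-0.3515625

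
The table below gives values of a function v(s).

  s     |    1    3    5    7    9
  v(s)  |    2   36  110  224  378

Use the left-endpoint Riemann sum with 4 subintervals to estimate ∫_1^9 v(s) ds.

744

Δs = 2.
Sum = 2·[2 + 36 + 110 + 224] = 744.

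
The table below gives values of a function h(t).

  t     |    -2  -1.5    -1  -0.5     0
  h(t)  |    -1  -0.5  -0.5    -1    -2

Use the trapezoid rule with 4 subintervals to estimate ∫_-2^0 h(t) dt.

Δt = 0.5.
T_4 = (0.5/2)·[(-1) + 2·(-0.5) + 2·(-0.5) + 2·(-1) + (-2)] = -1.75.

-1.75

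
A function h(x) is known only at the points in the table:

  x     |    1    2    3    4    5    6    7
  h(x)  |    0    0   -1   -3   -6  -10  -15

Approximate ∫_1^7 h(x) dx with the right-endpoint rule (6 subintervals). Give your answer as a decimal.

Δx = 1.
Sum = 1·[0 + (-1) + (-3) + (-6) + (-10) + (-15)] = -35.

-35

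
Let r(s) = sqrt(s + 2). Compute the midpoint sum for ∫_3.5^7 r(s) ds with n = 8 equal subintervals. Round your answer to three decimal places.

Δs = (7 − 3.5)/8 = 0.4375.
Midpoints: 3.71875, 4.15625, 4.59375, 5.03125, 5.46875, 5.90625, 6.34375, 6.78125.
r(3.71875) ≈ 2.391, r(4.15625) ≈ 2.481, r(4.59375) ≈ 2.568, r(5.03125) ≈ 2.652, r(5.46875) ≈ 2.733, r(5.90625) ≈ 2.812, r(6.34375) ≈ 2.889, r(6.78125) ≈ 2.963.
Sum = Δs · [r(3.71875) + r(4.15625) + r(4.59375) + ...].
Sum ≈ 9.401.

9.401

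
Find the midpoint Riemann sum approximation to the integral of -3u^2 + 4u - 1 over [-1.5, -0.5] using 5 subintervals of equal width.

Δu = (-0.5 − (-1.5))/5 = 0.2.
Midpoints: -1.4, -1.2, -1, -0.8, -0.6.
f(-1.4) = -12.48, f(-1.2) = -10.12, f(-1) = -8, f(-0.8) = -6.12, f(-0.6) = -4.48.
Sum = Δu · [f(-1.4) + f(-1.2) + f(-1) + f(-0.8) + f(-0.6)].
Sum = -8.24.

-8.24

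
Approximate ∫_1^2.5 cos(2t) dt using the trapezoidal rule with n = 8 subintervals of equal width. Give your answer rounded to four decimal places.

Δt = (2.5 − 1)/8 = 0.1875.
f(1) ≈ -0.4161, f(1.1875) ≈ -0.7203, f(1.375) ≈ -0.9243, f(1.5625) ≈ -0.9999, f(1.75) ≈ -0.9365, f(1.9375) ≈ -0.7429, f(2.125) ≈ -0.4461, f(2.3125) ≈ -0.0873, f(2.5) ≈ 0.2837.
T_8 = (Δt/2)·[f(t_0) + 2f(t_1) + ... + 2f(t_{7}) + f(t_8)].
Sum ≈ -0.9231.

-0.9231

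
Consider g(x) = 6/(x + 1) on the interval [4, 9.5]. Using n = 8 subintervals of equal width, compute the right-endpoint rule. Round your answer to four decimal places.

4.2428

Δx = (9.5 − 4)/8 = 0.6875.
Right endpoints: 4.6875, 5.375, 6.0625, 6.75, 7.4375, 8.125, 8.8125, 9.5.
g(4.6875) = 96/91, g(5.375) = 16/17, g(6.0625) = 96/113, g(6.75) = 24/31, g(7.4375) = 32/45, g(8.125) = 48/73, g(8.8125) = 96/157, g(9.5) = 4/7.
Sum = Δx · [g(4.6875) + g(5.375) + g(6.0625) + ...].
Sum ≈ 4.2428.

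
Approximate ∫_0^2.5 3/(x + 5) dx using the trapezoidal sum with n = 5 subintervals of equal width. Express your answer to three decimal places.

Δx = (2.5 − 0)/5 = 0.5.
f(0) = 0.6, f(0.5) = 6/11, f(1) = 0.5, f(1.5) = 6/13, f(2) = 3/7, f(2.5) = 0.4.
T_5 = (Δx/2)·[f(x_0) + 2f(x_1) + ... + 2f(x_{4}) + f(x_5)].
Sum ≈ 1.218.

1.218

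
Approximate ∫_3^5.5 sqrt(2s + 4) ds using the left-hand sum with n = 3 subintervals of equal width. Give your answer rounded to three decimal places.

Δs = (5.5 − 3)/3 = 5/6.
Left endpoints: 3, 23/6, 14/3.
f(3) ≈ 3.162, f(23/6) ≈ 3.416, f(14/3) ≈ 3.651.
Sum = Δs · [f(3) + f(23/6) + f(14/3)].
Sum ≈ 8.525.

8.525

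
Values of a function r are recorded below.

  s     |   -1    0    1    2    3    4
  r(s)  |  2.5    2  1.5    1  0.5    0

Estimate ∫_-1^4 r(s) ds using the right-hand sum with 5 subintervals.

5

Δs = 1.
Sum = 1·[2 + 1.5 + 1 + 0.5 + 0] = 5.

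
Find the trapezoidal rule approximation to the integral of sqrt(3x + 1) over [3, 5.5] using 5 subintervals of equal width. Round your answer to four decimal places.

9.2387

Δx = (5.5 − 3)/5 = 0.5.
f(3) ≈ 3.1623, f(3.5) ≈ 3.3912, f(4) ≈ 3.6056, f(4.5) ≈ 3.8079, f(5) ≈ 4.0000, f(5.5) ≈ 4.1833.
T_5 = (Δx/2)·[f(x_0) + 2f(x_1) + ... + 2f(x_{4}) + f(x_5)].
Sum ≈ 9.2387.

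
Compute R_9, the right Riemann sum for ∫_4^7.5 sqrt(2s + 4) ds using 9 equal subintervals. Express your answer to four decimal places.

Δs = (7.5 − 4)/9 = 7/18.
Right endpoints: 79/18, 43/9, 31/6, 50/9, 107/18, 19/3, 121/18, 64/9, 7.5.
f(79/18) ≈ 3.5746, f(43/9) ≈ 3.6818, f(31/6) ≈ 3.7859, f(50/9) ≈ 3.8873, f(107/18) ≈ 3.9861, f(19/3) ≈ 4.0825, f(121/18) ≈ 4.1767, f(64/9) ≈ 4.2687, f(7.5) ≈ 4.3589.
Sum = Δs · [f(79/18) + f(43/9) + f(31/6) + ...].
Sum ≈ 13.9232.

13.9232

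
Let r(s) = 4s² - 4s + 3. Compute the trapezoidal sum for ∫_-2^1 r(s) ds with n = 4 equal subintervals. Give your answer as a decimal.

28.125

Δs = (1 − (-2))/4 = 0.75.
r(-2) = 27, r(-1.25) = 14.25, r(-0.5) = 6, r(0.25) = 2.25, r(1) = 3.
T_4 = (Δs/2)·[r(s_0) + 2r(s_1) + 2r(s_2) + 2r(s_3) + r(s_4)].
Sum = 28.125.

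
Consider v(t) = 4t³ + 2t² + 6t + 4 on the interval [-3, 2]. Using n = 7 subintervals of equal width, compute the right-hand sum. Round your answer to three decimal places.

Δt = (2 − (-3))/7 = 5/7.
Right endpoints: -16/7, -11/7, -6/7, -1/7, 4/7, 9/7, 2.
v(-16/7) = -16132/343, v(-11/7) = -5492/343, v(-6/7) = -752/343, v(-1/7) = 1088/343, v(4/7) = 3028/343, v(9/7) = 8068/343, v(2) = 56.
Sum = Δt · [v(-16/7) + v(-11/7) + v(-6/7) + ...].
Sum ≈ 18.776.

18.776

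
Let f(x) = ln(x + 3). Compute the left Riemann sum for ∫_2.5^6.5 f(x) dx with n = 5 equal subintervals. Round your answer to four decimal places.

Δx = (6.5 − 2.5)/5 = 0.8.
Left endpoints: 2.5, 3.3, 4.1, 4.9, 5.7.
f(2.5) ≈ 1.7047, f(3.3) ≈ 1.8405, f(4.1) ≈ 1.9601, f(4.9) ≈ 2.0669, f(5.7) ≈ 2.1633.
Sum = Δx · [f(2.5) + f(3.3) + f(4.1) + f(4.9) + f(5.7)].
Sum ≈ 7.7885.

7.7885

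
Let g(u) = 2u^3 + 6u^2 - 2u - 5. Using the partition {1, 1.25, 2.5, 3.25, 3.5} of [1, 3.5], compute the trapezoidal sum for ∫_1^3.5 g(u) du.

141.8828125

Subinterval widths: 0.25, 1.25, 0.75, 0.25.
g(1) = 1, g(1.25) = 5.78125, g(2.5) = 58.75, g(3.25) = 120.53125, g(3.5) = 147.25.
On each subinterval the trapezoid contributes (Δu_i/2)·[g(u_{i-1}) + g(u_i)].
Sum = 141.8828125.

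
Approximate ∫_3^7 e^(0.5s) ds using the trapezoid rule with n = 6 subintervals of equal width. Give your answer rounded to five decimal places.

Δs = (7 − 3)/6 = 2/3.
f(3) ≈ 4.48169, f(11/3) ≈ 6.25470, f(13/3) ≈ 8.72914, f(5) ≈ 12.18249, f(17/3) ≈ 17.00204, f(19/3) ≈ 23.72826, f(7) ≈ 33.11545.
T_6 = (Δs/2)·[f(s_0) + 2f(s_1) + ... + 2f(s_{5}) + f(s_6)].
Sum ≈ 57.79680.

57.79680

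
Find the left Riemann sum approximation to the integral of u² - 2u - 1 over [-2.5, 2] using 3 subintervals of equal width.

15.75

Δu = (2 − (-2.5))/3 = 1.5.
Left endpoints: -2.5, -1, 0.5.
f(-2.5) = 10.25, f(-1) = 2, f(0.5) = -1.75.
Sum = Δu · [f(-2.5) + f(-1) + f(0.5)].
Sum = 15.75.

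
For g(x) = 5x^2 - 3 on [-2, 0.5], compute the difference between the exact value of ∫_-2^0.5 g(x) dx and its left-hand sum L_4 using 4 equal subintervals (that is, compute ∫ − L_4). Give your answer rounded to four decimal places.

Exact integral: ∫_-2^0.5 g(x) dx ≈ 6.041667.
L_4 = 12.71484375.
Error ≈ 6.041667 − 12.71484375 ≈ -6.6732.

-6.6732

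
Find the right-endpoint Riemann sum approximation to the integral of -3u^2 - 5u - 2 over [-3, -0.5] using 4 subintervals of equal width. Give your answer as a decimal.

-6.19140625

Δu = (-0.5 − (-3))/4 = 0.625.
Right endpoints: -2.375, -1.75, -1.125, -0.5.
f(-2.375) = -7.046875, f(-1.75) = -2.4375, f(-1.125) = -0.171875, f(-0.5) = -0.25.
Sum = Δu · [f(-2.375) + f(-1.75) + f(-1.125) + f(-0.5)].
Sum = -6.19140625.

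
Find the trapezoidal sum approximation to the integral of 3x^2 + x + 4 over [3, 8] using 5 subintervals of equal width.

535

Δx = (8 − 3)/5 = 1.
f(3) = 34, f(4) = 56, f(5) = 84, f(6) = 118, f(7) = 158, f(8) = 204.
T_5 = (Δx/2)·[f(x_0) + 2f(x_1) + ... + 2f(x_{4}) + f(x_5)].
Sum = 535.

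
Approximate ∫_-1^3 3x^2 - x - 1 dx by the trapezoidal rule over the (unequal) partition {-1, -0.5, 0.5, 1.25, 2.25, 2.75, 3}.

Subinterval widths: 0.5, 1, 0.75, 1, 0.5, 0.25.
f(-1) = 3, f(-0.5) = 0.25, f(0.5) = -0.75, f(1.25) = 2.4375, f(2.25) = 11.9375, f(2.75) = 18.9375, f(3) = 23.
On each subinterval the trapezoid contributes (Δx_i/2)·[f(x_{i-1}) + f(x_i)].
Sum = 21.34375.

21.34375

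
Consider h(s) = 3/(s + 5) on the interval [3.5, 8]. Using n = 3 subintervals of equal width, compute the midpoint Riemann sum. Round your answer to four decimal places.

1.2724

Δs = (8 − 3.5)/3 = 1.5.
Midpoints: 4.25, 5.75, 7.25.
h(4.25) = 12/37, h(5.75) = 12/43, h(7.25) = 12/49.
Sum = Δs · [h(4.25) + h(5.75) + h(7.25)].
Sum ≈ 1.2724.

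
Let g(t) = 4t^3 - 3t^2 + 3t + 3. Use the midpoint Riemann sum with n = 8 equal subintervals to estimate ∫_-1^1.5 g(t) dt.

9.0625

Δt = (1.5 − (-1))/8 = 0.3125.
Midpoints: -0.84375, -0.53125, -0.21875, 0.09375, 0.40625, 0.71875, 1.03125, 1.34375.
g(-0.84375) = -33339/8192, g(-0.53125) = -329/8192, g(-0.21875) = 17681/8192, g(0.09375) = 26691/8192, g(0.40625) = 32701/8192, g(0.71875) = 41711/8192, g(1.03125) = 59721/8192, g(1.34375) = 92731/8192.
Sum = Δt · [g(-0.84375) + g(-0.53125) + g(-0.21875) + ...].
Sum = 9.0625.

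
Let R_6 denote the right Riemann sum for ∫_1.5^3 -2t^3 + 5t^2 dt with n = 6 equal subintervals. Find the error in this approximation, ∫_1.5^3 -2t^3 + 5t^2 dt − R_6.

Exact integral: ∫_1.5^3 f(t) dt = 1.40625.
R_6 = -0.4140625.
Error = 1.40625 − (-0.4140625) = 1.8203125.

1.8203125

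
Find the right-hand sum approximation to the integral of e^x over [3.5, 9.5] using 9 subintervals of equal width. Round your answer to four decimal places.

Δx = (9.5 − 3.5)/9 = 2/3.
Right endpoints: 25/6, 29/6, 5.5, 37/6, 41/6, 7.5, 49/6, 53/6, 9.5.
f(25/6) ≈ 64.5001, f(29/6) ≈ 125.6290, f(5.5) ≈ 244.6919, f(37/6) ≈ 476.5948, f(41/6) ≈ 928.2799, f(7.5) ≈ 1808.0424, f(49/6) ≈ 3521.5858, f(53/6) ≈ 6859.1125, f(9.5) ≈ 13359.7268.
Sum = Δx · [f(25/6) + f(29/6) + f(5.5) + ...].
Sum ≈ 18258.7755.

18258.7755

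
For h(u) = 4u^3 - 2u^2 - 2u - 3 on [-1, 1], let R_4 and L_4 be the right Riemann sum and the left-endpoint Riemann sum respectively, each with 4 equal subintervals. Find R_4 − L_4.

R_4 = -6.5.
L_4 = -8.5.
R_4 − L_4 = 2.

2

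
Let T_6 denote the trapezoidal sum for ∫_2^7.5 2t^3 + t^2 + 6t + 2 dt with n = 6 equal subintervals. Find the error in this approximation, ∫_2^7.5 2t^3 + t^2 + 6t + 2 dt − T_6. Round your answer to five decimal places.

Exact integral: ∫_2^7.5 f(t) dt ≈ 1879.7395833.
T_6 ≈ 1902.4620949.
Error ≈ 1879.7395833 − 1902.4620949 ≈ -22.72251.

-22.72251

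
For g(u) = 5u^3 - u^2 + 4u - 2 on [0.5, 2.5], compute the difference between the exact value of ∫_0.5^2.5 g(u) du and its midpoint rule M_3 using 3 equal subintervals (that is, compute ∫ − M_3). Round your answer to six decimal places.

Exact integral: ∫_0.5^2.5 g(u) du ≈ 51.58333333.
M_3 ≈ 49.99074074.
Error ≈ 51.58333333 − 49.99074074 ≈ 1.592593.

1.592593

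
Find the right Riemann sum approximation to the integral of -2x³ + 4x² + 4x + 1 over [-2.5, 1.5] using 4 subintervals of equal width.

Δx = (1.5 − (-2.5))/4 = 1.
Right endpoints: -1.5, -0.5, 0.5, 1.5.
f(-1.5) = 10.75, f(-0.5) = 0.25, f(0.5) = 3.75, f(1.5) = 9.25.
Sum = Δx · [f(-1.5) + f(-0.5) + f(0.5) + f(1.5)].
Sum = 24.

24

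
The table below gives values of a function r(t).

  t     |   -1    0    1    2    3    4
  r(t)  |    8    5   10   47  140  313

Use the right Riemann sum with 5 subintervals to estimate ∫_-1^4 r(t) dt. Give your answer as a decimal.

Δt = 1.
Sum = 1·[5 + 10 + 47 + 140 + 313] = 515.

515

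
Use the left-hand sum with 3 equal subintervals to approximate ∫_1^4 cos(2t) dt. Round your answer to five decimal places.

-0.10962

Δt = (4 − 1)/3 = 1.
Left endpoints: 1, 2, 3.
f(1) ≈ -0.41615, f(2) ≈ -0.65364, f(3) ≈ 0.96017.
Sum = Δt · [f(1) + f(2) + f(3)].
Sum ≈ -0.10962.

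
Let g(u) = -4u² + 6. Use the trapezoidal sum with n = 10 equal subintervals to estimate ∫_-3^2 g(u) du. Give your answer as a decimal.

-17.5

Δu = (2 − (-3))/10 = 0.5.
g(-3) = -30, g(-2.5) = -19, g(-2) = -10, g(-1.5) = -3, g(-1) = 2, g(-0.5) = 5, g(0) = 6, g(0.5) = 5, g(1) = 2, g(1.5) = -3, g(2) = -10.
T_10 = (Δu/2)·[g(u_0) + 2g(u_1) + ... + 2g(u_{9}) + g(u_10)].
Sum = -17.5.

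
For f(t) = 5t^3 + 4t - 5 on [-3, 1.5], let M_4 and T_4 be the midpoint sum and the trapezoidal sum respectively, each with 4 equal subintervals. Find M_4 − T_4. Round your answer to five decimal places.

16.01807

M_4 ≈ -125.5825195.
T_4 ≈ -141.6005859.
M_4 − T_4 ≈ 16.01807.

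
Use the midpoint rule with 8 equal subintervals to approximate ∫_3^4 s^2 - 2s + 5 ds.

Δs = (4 − 3)/8 = 0.125.
Midpoints: 3.0625, 3.1875, 3.3125, 3.4375, 3.5625, 3.6875, 3.8125, 3.9375.
f(3.0625) = 8.25390625, f(3.1875) = 8.78515625, f(3.3125) = 9.34765625, f(3.4375) = 9.94140625, f(3.5625) = 10.56640625, f(3.6875) = 11.22265625, f(3.8125) = 11.91015625, f(3.9375) = 12.62890625.
Sum = Δs · [f(3.0625) + f(3.1875) + f(3.3125) + ...].
Sum = 10.33203125.

10.33203125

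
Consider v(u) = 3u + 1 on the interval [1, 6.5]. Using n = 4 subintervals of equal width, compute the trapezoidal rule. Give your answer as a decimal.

67.375

Δu = (6.5 − 1)/4 = 1.375.
v(1) = 4, v(2.375) = 8.125, v(3.75) = 12.25, v(5.125) = 16.375, v(6.5) = 20.5.
T_4 = (Δu/2)·[v(u_0) + 2v(u_1) + 2v(u_2) + 2v(u_3) + v(u_4)].
Sum = 67.375.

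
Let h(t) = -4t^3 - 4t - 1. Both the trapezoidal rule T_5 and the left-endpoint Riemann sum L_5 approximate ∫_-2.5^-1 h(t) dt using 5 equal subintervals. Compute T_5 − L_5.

-9.675

T_5 = 47.535.
L_5 = 57.21.
T_5 − L_5 = -9.675.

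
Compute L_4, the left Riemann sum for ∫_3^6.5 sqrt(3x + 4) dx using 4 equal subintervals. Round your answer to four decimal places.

14.3494

Δx = (6.5 − 3)/4 = 0.875.
Left endpoints: 3, 3.875, 4.75, 5.625.
f(3) ≈ 3.6056, f(3.875) ≈ 3.9528, f(4.75) ≈ 4.2720, f(5.625) ≈ 4.5689.
Sum = Δx · [f(3) + f(3.875) + f(4.75) + f(5.625)].
Sum ≈ 14.3494.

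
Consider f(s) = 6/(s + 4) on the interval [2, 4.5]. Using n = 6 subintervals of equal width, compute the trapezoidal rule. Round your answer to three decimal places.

Δs = (4.5 − 2)/6 = 5/12.
f(2) = 1, f(29/12) = 72/77, f(17/6) = 36/41, f(3.25) = 24/29, f(11/3) = 18/23, f(49/12) = 72/97, f(4.5) = 12/17.
T_6 = (Δs/2)·[f(s_0) + 2f(s_1) + ... + 2f(s_{5}) + f(s_6)].
Sum ≈ 2.091.

2.091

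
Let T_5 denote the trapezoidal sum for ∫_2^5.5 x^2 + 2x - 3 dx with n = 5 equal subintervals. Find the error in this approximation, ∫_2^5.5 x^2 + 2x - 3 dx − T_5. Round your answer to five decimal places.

Exact integral: ∫_2^5.5 f(x) dx ≈ 68.5416667.
T_5 = 68.8275.
Error ≈ 68.5416667 − 68.8275 ≈ -0.28583.

-0.28583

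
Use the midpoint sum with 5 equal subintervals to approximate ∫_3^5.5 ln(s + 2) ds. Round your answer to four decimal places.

Δs = (5.5 − 3)/5 = 0.5.
Midpoints: 3.25, 3.75, 4.25, 4.75, 5.25.
f(3.25) ≈ 1.6582, f(3.75) ≈ 1.7492, f(4.25) ≈ 1.8326, f(4.75) ≈ 1.9095, f(5.25) ≈ 1.9810.
Sum = Δs · [f(3.25) + f(3.75) + f(4.25) + f(4.75) + f(5.25)].
Sum ≈ 4.5653.

4.5653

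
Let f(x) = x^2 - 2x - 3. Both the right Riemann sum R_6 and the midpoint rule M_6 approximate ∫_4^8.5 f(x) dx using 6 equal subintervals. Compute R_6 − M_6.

18.3515625

R_6 = 131.765625.
M_6 = 113.4140625.
R_6 − M_6 = 18.3515625.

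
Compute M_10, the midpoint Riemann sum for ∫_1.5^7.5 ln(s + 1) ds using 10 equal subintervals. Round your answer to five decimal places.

9.90405

Δs = (7.5 − 1.5)/10 = 0.6.
Midpoints: 1.8, 2.4, 3, 3.6, 4.2, 4.8, 5.4, 6, 6.6, 7.2.
f(1.8) ≈ 1.02962, f(2.4) ≈ 1.22378, f(3) ≈ 1.38629, f(3.6) ≈ 1.52606, f(4.2) ≈ 1.64866, f(4.8) ≈ 1.75786, f(5.4) ≈ 1.85630, f(6) ≈ 1.94591, f(6.6) ≈ 2.02815, f(7.2) ≈ 2.10413.
Sum = Δs · [f(1.8) + f(2.4) + f(3) + ...].
Sum ≈ 9.90405.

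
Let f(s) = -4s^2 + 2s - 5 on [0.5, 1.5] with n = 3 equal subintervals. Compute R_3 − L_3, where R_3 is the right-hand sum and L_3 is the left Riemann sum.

R_3 ≈ -8.40740741.
L_3 ≈ -6.40740741.
R_3 − L_3 = -2.

-2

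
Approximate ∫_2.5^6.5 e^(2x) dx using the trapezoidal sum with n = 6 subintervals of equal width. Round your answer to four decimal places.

Δx = (6.5 − 2.5)/6 = 2/3.
f(2.5) ≈ 148.4132, f(19/6) ≈ 563.0302, f(23/6) ≈ 2135.9497, f(4.5) ≈ 8103.0839, f(31/6) ≈ 30740.4093, f(35/6) ≈ 116618.9040, f(6.5) ≈ 442413.3920.
T_6 = (Δx/2)·[f(x_0) + 2f(x_1) + ... + 2f(x_{5}) + f(x_6)].
Sum ≈ 252961.5199.

252961.5199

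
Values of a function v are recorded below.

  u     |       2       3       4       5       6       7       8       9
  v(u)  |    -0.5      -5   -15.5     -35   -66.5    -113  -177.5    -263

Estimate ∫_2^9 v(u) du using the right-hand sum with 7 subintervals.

-675.5

Δu = 1.
Sum = 1·[(-5) + (-15.5) + (-35) + (-66.5) + (-113) + (-177.5) + (-263)] = -675.5.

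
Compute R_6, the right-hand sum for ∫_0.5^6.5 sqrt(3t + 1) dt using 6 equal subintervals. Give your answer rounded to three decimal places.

21.171

Δt = (6.5 − 0.5)/6 = 1.
Right endpoints: 1.5, 2.5, 3.5, 4.5, 5.5, 6.5.
f(1.5) ≈ 2.345, f(2.5) ≈ 2.915, f(3.5) ≈ 3.391, f(4.5) ≈ 3.808, f(5.5) ≈ 4.183, f(6.5) ≈ 4.528.
Sum = Δt · [f(1.5) + f(2.5) + f(3.5) + ...].
Sum ≈ 21.171.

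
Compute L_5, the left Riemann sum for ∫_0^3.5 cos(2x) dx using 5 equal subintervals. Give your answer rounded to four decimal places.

Δx = (3.5 − 0)/5 = 0.7.
Left endpoints: 0, 0.7, 1.4, 2.1, 2.8.
f(0) ≈ 1.0000, f(0.7) ≈ 0.1700, f(1.4) ≈ -0.9422, f(2.1) ≈ -0.4903, f(2.8) ≈ 0.7756.
Sum = Δx · [f(0) + f(0.7) + f(1.4) + f(2.1) + f(2.8)].
Sum ≈ 0.3591.

0.3591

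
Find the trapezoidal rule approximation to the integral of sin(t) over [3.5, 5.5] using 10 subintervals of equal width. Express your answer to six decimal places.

Δt = (5.5 − 3.5)/10 = 0.2.
f(3.5) ≈ -0.350783, f(3.7) ≈ -0.529836, f(3.9) ≈ -0.687766, f(4.1) ≈ -0.818277, f(4.3) ≈ -0.916166, f(4.5) ≈ -0.977530, f(4.7) ≈ -0.999923, f(4.9) ≈ -0.982453, f(5.1) ≈ -0.925815, f(5.3) ≈ -0.832267, f(5.5) ≈ -0.705540.
T_10 = (Δt/2)·[f(t_0) + 2f(t_1) + ... + 2f(t_{9}) + f(t_10)].
Sum ≈ -1.639639.

-1.639639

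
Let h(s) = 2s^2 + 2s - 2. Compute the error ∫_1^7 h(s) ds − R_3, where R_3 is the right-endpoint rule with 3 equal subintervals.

-116

Exact integral: ∫_1^7 h(s) ds = 264.
R_3 = 380.
Error = 264 − 380 = -116.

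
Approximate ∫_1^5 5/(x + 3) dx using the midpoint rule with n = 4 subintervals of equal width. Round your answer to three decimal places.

Δx = (5 − 1)/4 = 1.
Midpoints: 1.5, 2.5, 3.5, 4.5.
f(1.5) = 10/9, f(2.5) = 10/11, f(3.5) = 10/13, f(4.5) = 2/3.
Sum = Δx · [f(1.5) + f(2.5) + f(3.5) + f(4.5)].
Sum ≈ 3.456.

3.456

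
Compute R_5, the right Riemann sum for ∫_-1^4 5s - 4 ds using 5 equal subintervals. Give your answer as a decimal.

30

Δs = (4 − (-1))/5 = 1.
Right endpoints: 0, 1, 2, 3, 4.
f(0) = -4, f(1) = 1, f(2) = 6, f(3) = 11, f(4) = 16.
Sum = Δs · [f(0) + f(1) + f(2) + f(3) + f(4)].
Sum = 30.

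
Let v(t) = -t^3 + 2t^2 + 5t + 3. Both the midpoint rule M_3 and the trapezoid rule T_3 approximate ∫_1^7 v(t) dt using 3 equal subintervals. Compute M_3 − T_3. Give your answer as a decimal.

M_3 = -214.
T_3 = -274.
M_3 − T_3 = 60.

60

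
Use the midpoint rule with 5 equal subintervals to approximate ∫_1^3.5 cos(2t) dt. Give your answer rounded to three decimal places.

-0.132

Δt = (3.5 − 1)/5 = 0.5.
Midpoints: 1.25, 1.75, 2.25, 2.75, 3.25.
f(1.25) ≈ -0.801, f(1.75) ≈ -0.936, f(2.25) ≈ -0.211, f(2.75) ≈ 0.709, f(3.25) ≈ 0.977.
Sum = Δt · [f(1.25) + f(1.75) + f(2.25) + f(2.75) + f(3.25)].
Sum ≈ -0.132.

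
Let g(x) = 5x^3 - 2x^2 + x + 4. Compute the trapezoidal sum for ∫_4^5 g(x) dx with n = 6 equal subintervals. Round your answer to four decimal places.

Δx = (5 − 4)/6 = 1/6.
g(4) = 296, g(25/6) = 72389/216, g(13/3) = 10196/27, g(4.5) = 423.625, g(14/3) = 12778/27, g(29/6) = 113761/216, g(5) = 584.
T_6 = (Δx/2)·[g(x_0) + 2g(x_1) + ... + 2g(x_{5}) + g(x_6)].
Sum ≈ 429.3866.

429.3866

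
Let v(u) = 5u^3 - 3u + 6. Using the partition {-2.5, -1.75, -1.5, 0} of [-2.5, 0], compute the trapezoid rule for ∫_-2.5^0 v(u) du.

-33.0859375

Subinterval widths: 0.75, 0.25, 1.5.
v(-2.5) = -64.625, v(-1.75) = -15.546875, v(-1.5) = -6.375, v(0) = 6.
On each subinterval the trapezoid contributes (Δu_i/2)·[v(u_{i-1}) + v(u_i)].
Sum = -33.0859375.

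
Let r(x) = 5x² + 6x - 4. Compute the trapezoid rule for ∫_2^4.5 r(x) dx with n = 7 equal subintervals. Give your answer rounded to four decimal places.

177.5574

Δx = (4.5 − 2)/7 = 5/14.
r(2) = 28, r(33/14) = 7433/196, r(19/7) = 2407/49, r(43/14) = 12073/196, r(24/7) = 3692/49, r(53/14) = 17713/196, r(29/7) = 5227/49, r(4.5) = 124.25.
T_7 = (Δx/2)·[r(x_0) + 2r(x_1) + ... + 2r(x_{6}) + r(x_7)].
Sum ≈ 177.5574.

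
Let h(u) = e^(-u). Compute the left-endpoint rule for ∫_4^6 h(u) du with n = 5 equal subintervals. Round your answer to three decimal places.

Δu = (6 − 4)/5 = 0.4.
Left endpoints: 4, 4.4, 4.8, 5.2, 5.6.
h(4) ≈ 0.018, h(4.4) ≈ 0.012, h(4.8) ≈ 0.008, h(5.2) ≈ 0.006, h(5.6) ≈ 0.004.
Sum = Δu · [h(4) + h(4.4) + h(4.8) + h(5.2) + h(5.6)].
Sum ≈ 0.019.

0.019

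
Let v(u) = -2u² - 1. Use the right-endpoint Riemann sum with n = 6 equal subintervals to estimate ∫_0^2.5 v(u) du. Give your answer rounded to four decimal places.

Δu = (2.5 − 0)/6 = 5/12.
Right endpoints: 5/12, 5/6, 1.25, 5/3, 25/12, 2.5.
v(5/12) = -97/72, v(5/6) = -43/18, v(1.25) = -4.125, v(5/3) = -59/9, v(25/12) = -697/72, v(2.5) = -13.5.
Sum = Δu · [v(5/12) + v(5/6) + v(1.25) + ...].
Sum ≈ -15.6655.

-15.6655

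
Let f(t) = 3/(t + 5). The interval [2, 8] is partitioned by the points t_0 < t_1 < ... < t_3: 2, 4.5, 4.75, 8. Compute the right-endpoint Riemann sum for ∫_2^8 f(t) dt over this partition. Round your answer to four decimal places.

Subinterval widths: 2.5, 0.25, 3.25.
Right endpoints: 4.5, 4.75, 8.
f(4.5) = 6/19, f(4.75) = 4/13, f(8) = 3/13.
Sum = Σ Δt_i · f(t_i).
Sum ≈ 1.6164.

1.6164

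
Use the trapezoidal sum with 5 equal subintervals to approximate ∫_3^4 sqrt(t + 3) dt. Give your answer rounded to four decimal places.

2.5488

Δt = (4 − 3)/5 = 0.2.
f(3) ≈ 2.4495, f(3.2) ≈ 2.4900, f(3.4) ≈ 2.5298, f(3.6) ≈ 2.5690, f(3.8) ≈ 2.6077, f(4) ≈ 2.6458.
T_5 = (Δt/2)·[f(t_0) + 2f(t_1) + ... + 2f(t_{4}) + f(t_5)].
Sum ≈ 2.5488.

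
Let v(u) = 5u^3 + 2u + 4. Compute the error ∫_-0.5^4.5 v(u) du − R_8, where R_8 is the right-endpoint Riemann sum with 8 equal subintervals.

-155.46875

Exact integral: ∫_-0.5^4.5 v(u) du = 552.5.
R_8 = 707.96875.
Error = 552.5 − 707.96875 = -155.46875.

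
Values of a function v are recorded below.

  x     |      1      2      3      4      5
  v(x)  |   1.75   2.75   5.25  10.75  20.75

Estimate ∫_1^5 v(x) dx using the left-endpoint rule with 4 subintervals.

20.5

Δx = 1.
Sum = 1·[1.75 + 2.75 + 5.25 + 10.75] = 20.5.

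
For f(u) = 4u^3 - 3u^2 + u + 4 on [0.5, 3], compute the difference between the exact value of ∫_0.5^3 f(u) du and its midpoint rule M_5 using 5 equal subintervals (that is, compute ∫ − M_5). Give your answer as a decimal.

0.9375

Exact integral: ∫_0.5^3 f(u) du = 68.4375.
M_5 = 67.5.
Error = 68.4375 − 67.5 = 0.9375.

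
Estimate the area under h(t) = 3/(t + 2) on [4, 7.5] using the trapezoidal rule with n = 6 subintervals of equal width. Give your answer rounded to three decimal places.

1.380

Δt = (7.5 − 4)/6 = 7/12.
h(4) = 0.5, h(55/12) = 36/79, h(31/6) = 18/43, h(5.75) = 12/31, h(19/3) = 0.36, h(83/12) = 36/107, h(7.5) = 6/19.
T_6 = (Δt/2)·[h(t_0) + 2h(t_1) + ... + 2h(t_{5}) + h(t_6)].
Sum ≈ 1.380.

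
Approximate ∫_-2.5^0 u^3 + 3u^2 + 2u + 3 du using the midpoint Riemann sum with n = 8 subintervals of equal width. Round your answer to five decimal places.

7.12463

Δu = (0 − (-2.5))/8 = 0.3125.
Midpoints: -2.34375, -2.03125, -1.71875, -1.40625, -1.09375, -0.78125, -0.46875, -0.15625.
f(-2.34375) = 62829/32768, f(-2.03125) = 96159/32768, f(-1.71875) = 109689/32768, f(-1.40625) = 109419/32768, f(-1.09375) = 101349/32768, f(-0.78125) = 91479/32768, f(-0.46875) = 85809/32768, f(-0.15625) = 90339/32768.
Sum = Δu · [f(-2.34375) + f(-2.03125) + f(-1.71875) + ...].
Sum ≈ 7.12463.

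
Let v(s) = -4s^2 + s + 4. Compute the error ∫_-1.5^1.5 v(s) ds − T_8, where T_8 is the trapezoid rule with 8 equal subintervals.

Exact integral: ∫_-1.5^1.5 v(s) ds = 3.
T_8 = 2.71875.
Error = 3 − 2.71875 = 0.28125.

0.28125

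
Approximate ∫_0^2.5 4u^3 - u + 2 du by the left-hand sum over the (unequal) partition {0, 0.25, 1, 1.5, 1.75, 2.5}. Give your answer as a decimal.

Subinterval widths: 0.25, 0.75, 0.5, 0.25, 0.75.
Left endpoints: 0, 0.25, 1, 1.5, 1.75.
f(0) = 2, f(0.25) = 1.8125, f(1) = 5, f(1.5) = 14, f(1.75) = 21.6875.
Sum = Σ Δu_i · f(u_i).
Sum = 24.125.

24.125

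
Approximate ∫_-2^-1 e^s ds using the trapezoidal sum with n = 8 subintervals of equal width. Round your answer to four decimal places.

Δs = (-1 − (-2))/8 = 0.125.
f(-2) ≈ 0.1353, f(-1.875) ≈ 0.1534, f(-1.75) ≈ 0.1738, f(-1.625) ≈ 0.1969, f(-1.5) ≈ 0.2231, f(-1.375) ≈ 0.2528, f(-1.25) ≈ 0.2865, f(-1.125) ≈ 0.3247, f(-1) ≈ 0.3679.
T_8 = (Δs/2)·[f(s_0) + 2f(s_1) + ... + 2f(s_{7}) + f(s_8)].
Sum ≈ 0.2328.

0.2328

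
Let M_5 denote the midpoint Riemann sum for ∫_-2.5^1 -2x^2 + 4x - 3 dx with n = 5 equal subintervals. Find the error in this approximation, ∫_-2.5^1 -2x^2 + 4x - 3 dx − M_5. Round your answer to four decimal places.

Exact integral: ∫_-2.5^1 f(x) dx ≈ -32.083333.
M_5 = -31.7975.
Error ≈ -32.083333 − (-31.7975) ≈ -0.2858.

-0.2858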